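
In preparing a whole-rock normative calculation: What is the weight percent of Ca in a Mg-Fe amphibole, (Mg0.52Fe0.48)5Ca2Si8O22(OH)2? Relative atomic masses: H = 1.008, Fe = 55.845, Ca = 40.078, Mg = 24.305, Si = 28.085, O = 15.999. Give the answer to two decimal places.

9.03 wt%

Formula mass = 2.60×24.305 + 2.40×55.845 + 2×40.078 + 8×28.085 + 24×15.999 + 2×1.008 = 888.049 g/mol, of which 80.156 g is Ca.
So Ca makes up 80.156/888.049 = 0.0903 of the mass, i.e. 9.03%.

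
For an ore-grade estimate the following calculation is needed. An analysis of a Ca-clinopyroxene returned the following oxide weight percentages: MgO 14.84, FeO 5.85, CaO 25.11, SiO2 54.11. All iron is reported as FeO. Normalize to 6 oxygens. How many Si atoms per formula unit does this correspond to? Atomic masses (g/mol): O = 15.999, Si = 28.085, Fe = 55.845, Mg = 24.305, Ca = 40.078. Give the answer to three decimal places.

14.84 wt% MgO ÷ 40.304 g/mol = 0.36820 mol, giving 0.36820 Mg and 0.36820 O.
5.85 wt% FeO ÷ 71.844 g/mol = 0.08143 mol, giving 0.08143 Fe and 0.08143 O.
25.11 wt% CaO ÷ 56.077 g/mol = 0.44778 mol, giving 0.44778 Ca and 0.44778 O.
54.11 wt% SiO2 ÷ 60.083 g/mol = 0.90059 mol, giving 0.90059 Si and 1.80118 O.
Oxygen sums to 2.69859; scaling by 6/2.69859 = 2.22338 puts the formula on 6 O.
Si: 0.90059 × 2.22338 = 2.002 atoms per formula unit.

2.002 Si apfu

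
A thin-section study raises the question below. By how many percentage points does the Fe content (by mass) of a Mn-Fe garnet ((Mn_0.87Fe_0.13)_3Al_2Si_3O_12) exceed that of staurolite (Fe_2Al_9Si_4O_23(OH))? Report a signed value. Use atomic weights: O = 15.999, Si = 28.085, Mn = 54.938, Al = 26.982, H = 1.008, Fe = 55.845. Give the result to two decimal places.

First mineral: 21.780 g Fe in 495.375 g formula = 4.40 wt% Fe.
Second mineral: 111.690 g Fe in 851.852 g formula = 13.11 wt% Fe.
4.40% − 13.11% gives a difference of -8.71 percentage points.

-8.71 percentage points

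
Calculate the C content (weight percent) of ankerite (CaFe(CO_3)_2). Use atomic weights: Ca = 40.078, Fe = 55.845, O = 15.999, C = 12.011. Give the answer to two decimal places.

Formula mass = 1·40.078 + 1·55.845 + 2·12.011 + 6·15.999 = 215.939 g/mol, of which 24.022 g is C.
So C makes up 24.022/215.939 = 0.1112 of the mass, i.e. 11.12%.

11.12 weight percent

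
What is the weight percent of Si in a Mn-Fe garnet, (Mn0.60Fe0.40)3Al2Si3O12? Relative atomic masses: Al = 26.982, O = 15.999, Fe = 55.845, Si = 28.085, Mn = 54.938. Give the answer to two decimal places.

16.98 weight percent

Molar mass of (Mn0.60Fe0.40)3Al2Si3O12: 1.80×54.938 + 1.20×55.845 + 2×26.982 + 3×28.085 + 12×15.999 = 496.109 g/mol.
Mass of Si per formula unit: 3 × 28.085 = 84.255 g.
Weight fraction Si = 84.255 / 496.109 = 0.1698.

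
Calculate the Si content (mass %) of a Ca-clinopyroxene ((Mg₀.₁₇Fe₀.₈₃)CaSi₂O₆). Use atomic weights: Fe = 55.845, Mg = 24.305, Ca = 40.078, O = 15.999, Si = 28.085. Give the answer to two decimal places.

M((Mg₀.₁₇Fe₀.₈₃)CaSi₂O₆) = 242.725 g/mol.
Si contributes 2 × 28.085 = 56.170 g per mole.
56.170/242.725 = 0.2314 → 23.14%.

23.14 mass %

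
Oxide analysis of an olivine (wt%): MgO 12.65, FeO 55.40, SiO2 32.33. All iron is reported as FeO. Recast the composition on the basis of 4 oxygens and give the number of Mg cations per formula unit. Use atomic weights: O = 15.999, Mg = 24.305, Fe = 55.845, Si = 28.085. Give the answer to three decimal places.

MgO (M=40.304): mol = 0.31386; Mg = 0.31386, O = 0.31386.
FeO (M=71.844): mol = 0.77112; Fe = 0.77112, O = 0.77112.
SiO2 (M=60.083): mol = 0.53809; Si = 0.53809, O = 1.07618.
ΣO = 2.16116; factor = 4/ΣO = 1.85086.
Mg apfu = 0.31386 × 1.85086 = 0.581.

0.581 Mg apfu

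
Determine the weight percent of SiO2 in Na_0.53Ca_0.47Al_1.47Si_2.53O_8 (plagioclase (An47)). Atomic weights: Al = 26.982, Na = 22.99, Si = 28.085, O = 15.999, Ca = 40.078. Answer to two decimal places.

56.36 wt%

Molar mass of Na_0.53Ca_0.47Al_1.47Si_2.53O_8 = 0.53×22.99 + 0.47×40.078 + 1.47×26.982 + 2.53×28.085 + 8×15.999 = 269.732 g/mol.
Each formula unit contains 2.53 Si, equivalent to 2.53/1 = 2.5300 mol SiO2.
M(SiO2) = 1×28.085 + 2×15.999 = 60.083 g/mol.
Mass of SiO2 per formula unit = 2.5300 × 60.083 = 152.010 g.
SiO2 wt% = 152.010 / 269.732 × 100 = 56.36%.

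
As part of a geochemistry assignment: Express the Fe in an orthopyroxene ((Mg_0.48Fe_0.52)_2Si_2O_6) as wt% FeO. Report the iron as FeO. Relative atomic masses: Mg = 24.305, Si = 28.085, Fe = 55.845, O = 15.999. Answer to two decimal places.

M((Mg_0.48Fe_0.52)_2Si_2O_6) = 233.576 g/mol; M(FeO) = 71.844 g/mol.
Moles FeO per formula unit = 1.04 Fe ÷ 1 = 1.0400.
FeO fraction = (1.0400 × 71.844) / 233.576 = 74.718/233.576 = 0.3199.

31.99 wt%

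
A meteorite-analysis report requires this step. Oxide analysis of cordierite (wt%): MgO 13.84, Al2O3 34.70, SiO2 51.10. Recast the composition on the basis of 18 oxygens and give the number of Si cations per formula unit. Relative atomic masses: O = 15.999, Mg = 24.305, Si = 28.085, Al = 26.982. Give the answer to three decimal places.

MgO: 13.84/40.304 = 0.34339 mol → 0.34339 mol Mg, 0.34339 mol O.
Al2O3: 34.70/101.961 = 0.34033 mol → 0.68066 mol Al, 1.02099 mol O.
SiO2: 51.10/60.083 = 0.85049 mol → 0.85049 mol Si, 1.70098 mol O.
Total oxygen = 3.06536 mol. Normalization factor = 18/3.06536 = 5.87207.
Si per 18 O = 0.85049 × 5.87207 = 4.994.

4.994 Si apfu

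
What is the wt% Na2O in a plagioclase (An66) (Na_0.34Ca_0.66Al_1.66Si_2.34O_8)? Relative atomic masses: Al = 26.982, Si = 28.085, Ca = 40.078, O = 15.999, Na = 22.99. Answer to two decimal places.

Molar mass of Na_0.34Ca_0.66Al_1.66Si_2.34O_8 = 0.34·22.99 + 0.66·40.078 + 1.66·26.982 + 2.34·28.085 + 8·15.999 = 272.769 g/mol.
Each formula unit contains 0.34 Na, equivalent to 0.34/2 = 0.1700 mol Na2O.
M(Na2O) = 2×22.99 + 1×15.999 = 61.979 g/mol.
Mass of Na2O per formula unit = 0.1700 × 61.979 = 10.536 g.
Na2O wt% = 10.536 / 272.769 × 100 = 3.86%.

3.86 wt%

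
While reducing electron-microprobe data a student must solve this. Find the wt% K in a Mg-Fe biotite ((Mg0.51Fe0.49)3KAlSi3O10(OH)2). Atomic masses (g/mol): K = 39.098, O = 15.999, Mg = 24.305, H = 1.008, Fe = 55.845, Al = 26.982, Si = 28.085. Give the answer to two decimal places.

8.43 wt%

M((Mg0.51Fe0.49)3KAlSi3O10(OH)2) = 463.618 g/mol.
K contributes 1 × 39.098 = 39.098 g per mole.
39.098/463.618 = 0.0843 → 8.43%.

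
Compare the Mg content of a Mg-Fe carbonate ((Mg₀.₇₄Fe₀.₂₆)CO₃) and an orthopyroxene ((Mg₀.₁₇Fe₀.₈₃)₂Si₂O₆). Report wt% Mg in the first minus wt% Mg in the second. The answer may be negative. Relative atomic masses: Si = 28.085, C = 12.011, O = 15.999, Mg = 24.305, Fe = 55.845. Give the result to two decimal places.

16.18 percentage points

First mineral: 17.986 g Mg in 92.513 g formula = 19.44 wt% Mg.
Second mineral: 8.264 g Mg in 253.130 g formula = 3.26 wt% Mg.
19.44% − 3.26% gives a difference of 16.18 percentage points.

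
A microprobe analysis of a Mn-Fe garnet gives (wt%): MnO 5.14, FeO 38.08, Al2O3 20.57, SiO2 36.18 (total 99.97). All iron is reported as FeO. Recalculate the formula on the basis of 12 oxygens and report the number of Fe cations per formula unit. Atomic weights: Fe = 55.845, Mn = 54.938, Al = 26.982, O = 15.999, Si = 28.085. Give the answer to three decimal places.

2.637 Fe apfu

5.14 wt% MnO ÷ 70.937 g/mol = 0.07246 mol, giving 0.07246 Mn and 0.07246 O.
38.08 wt% FeO ÷ 71.844 g/mol = 0.53004 mol, giving 0.53004 Fe and 0.53004 O.
20.57 wt% Al2O3 ÷ 101.961 g/mol = 0.20174 mol, giving 0.40348 Al and 0.60522 O.
36.18 wt% SiO2 ÷ 60.083 g/mol = 0.60217 mol, giving 0.60217 Si and 1.20434 O.
Oxygen sums to 2.41206; scaling by 12/2.41206 = 4.97500 puts the formula on 12 O.
Fe: 0.53004 × 4.97500 = 2.637 atoms per formula unit.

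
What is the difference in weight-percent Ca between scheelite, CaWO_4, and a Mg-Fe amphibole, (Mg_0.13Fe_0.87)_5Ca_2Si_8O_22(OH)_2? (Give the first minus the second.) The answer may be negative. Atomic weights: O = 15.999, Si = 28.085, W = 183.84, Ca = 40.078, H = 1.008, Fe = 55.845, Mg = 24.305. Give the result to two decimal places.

5.48 percentage points

First mineral: 40.078 g Ca in 287.914 g formula = 13.92 wt% Ca.
Second mineral: 80.156 g Ca in 949.552 g formula = 8.44 wt% Ca.
13.92% − 8.44% gives a difference of 5.48 percentage points.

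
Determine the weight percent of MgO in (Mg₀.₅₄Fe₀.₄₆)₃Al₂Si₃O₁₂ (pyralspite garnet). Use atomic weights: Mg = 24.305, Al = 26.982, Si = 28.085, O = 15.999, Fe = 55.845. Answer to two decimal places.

14.62 wt%

Molar mass of (Mg₀.₅₄Fe₀.₄₆)₃Al₂Si₃O₁₂ = 1.62×24.305 + 1.38×55.845 + 2×26.982 + 3×28.085 + 12×15.999 = 446.647 g/mol.
Each formula unit contains 1.62 Mg, equivalent to 1.62/1 = 1.6200 mol MgO.
M(MgO) = 1×24.305 + 1×15.999 = 40.304 g/mol.
Mass of MgO per formula unit = 1.6200 × 40.304 = 65.292 g.
MgO wt% = 65.292 / 446.647 × 100 = 14.62%.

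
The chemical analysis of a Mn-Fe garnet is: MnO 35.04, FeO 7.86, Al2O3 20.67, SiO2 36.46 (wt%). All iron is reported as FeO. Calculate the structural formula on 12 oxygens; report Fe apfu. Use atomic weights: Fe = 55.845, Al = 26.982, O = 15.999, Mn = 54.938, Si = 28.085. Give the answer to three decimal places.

MnO (M=70.937): mol = 0.49396; Mn = 0.49396, O = 0.49396.
FeO (M=71.844): mol = 0.10940; Fe = 0.10940, O = 0.10940.
Al2O3 (M=101.961): mol = 0.20272; Al = 0.40544, O = 0.60816.
SiO2 (M=60.083): mol = 0.60683; Si = 0.60683, O = 1.21366.
ΣO = 2.42518; factor = 12/ΣO = 4.94809.
Fe apfu = 0.10940 × 4.94809 = 0.541.

0.541 Fe apfu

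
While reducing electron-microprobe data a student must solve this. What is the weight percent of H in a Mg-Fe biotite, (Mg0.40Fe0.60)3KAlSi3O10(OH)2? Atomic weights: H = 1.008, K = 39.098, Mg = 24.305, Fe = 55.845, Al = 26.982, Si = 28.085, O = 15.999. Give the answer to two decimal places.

0.43 weight percent

Molar mass of (Mg0.40Fe0.60)3KAlSi3O10(OH)2: 1.20×24.305 + 1.80×55.845 + 1×39.098 + 1×26.982 + 3×28.085 + 12×15.999 + 2×1.008 = 474.026 g/mol.
Mass of H per formula unit: 2 × 1.008 = 2.016 g.
Weight fraction H = 2.016 / 474.026 = 0.0043.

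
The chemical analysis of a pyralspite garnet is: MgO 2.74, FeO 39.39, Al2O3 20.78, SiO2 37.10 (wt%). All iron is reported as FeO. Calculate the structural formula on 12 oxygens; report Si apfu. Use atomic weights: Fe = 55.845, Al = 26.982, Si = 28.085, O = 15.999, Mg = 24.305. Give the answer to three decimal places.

2.74 wt% MgO ÷ 40.304 g/mol = 0.06798 mol, giving 0.06798 Mg and 0.06798 O.
39.39 wt% FeO ÷ 71.844 g/mol = 0.54827 mol, giving 0.54827 Fe and 0.54827 O.
20.78 wt% Al2O3 ÷ 101.961 g/mol = 0.20380 mol, giving 0.40760 Al and 0.61140 O.
37.10 wt% SiO2 ÷ 60.083 g/mol = 0.61748 mol, giving 0.61748 Si and 1.23496 O.
Oxygen sums to 2.46261; scaling by 12/2.46261 = 4.87288 puts the formula on 12 O.
Si: 0.61748 × 4.87288 = 3.009 atoms per formula unit.

3.009 Si apfu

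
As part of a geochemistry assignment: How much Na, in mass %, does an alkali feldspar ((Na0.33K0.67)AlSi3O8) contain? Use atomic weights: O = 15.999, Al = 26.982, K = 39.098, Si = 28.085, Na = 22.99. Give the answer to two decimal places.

2.78 mass %

Formula mass = 0.33·22.99 + 0.67·39.098 + 1·26.982 + 3·28.085 + 8·15.999 = 273.011 g/mol, of which 7.587 g is Na.
So Na makes up 7.587/273.011 = 0.0278 of the mass, i.e. 2.78%.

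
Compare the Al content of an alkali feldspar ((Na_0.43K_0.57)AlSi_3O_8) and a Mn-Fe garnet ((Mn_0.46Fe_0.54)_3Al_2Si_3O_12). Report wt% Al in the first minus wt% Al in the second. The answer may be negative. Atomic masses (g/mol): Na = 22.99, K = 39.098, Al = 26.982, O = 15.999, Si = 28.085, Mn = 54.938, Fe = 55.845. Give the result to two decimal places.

M((Na_0.43K_0.57)AlSi_3O_8) = 271.401 g/mol, so wt% Al = 26.982/271.401 × 100 = 9.94%.
M((Mn_0.46Fe_0.54)_3Al_2Si_3O_12) = 496.490 g/mol, so wt% Al = 53.964/496.490 × 100 = 10.87%.
9.94 − 10.87 = -0.93 pp.

-0.93 percentage points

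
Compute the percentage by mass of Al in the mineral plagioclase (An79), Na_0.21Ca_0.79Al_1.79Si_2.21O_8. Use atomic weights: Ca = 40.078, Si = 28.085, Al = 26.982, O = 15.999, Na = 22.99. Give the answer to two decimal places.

Molar mass of Na_0.21Ca_0.79Al_1.79Si_2.21O_8: 0.21×22.99 + 0.79×40.078 + 1.79×26.982 + 2.21×28.085 + 8×15.999 = 274.847 g/mol.
Mass of Al per formula unit: 1.79 × 26.982 = 48.298 g.
Weight fraction Al = 48.298 / 274.847 = 0.1757.

17.57 mass %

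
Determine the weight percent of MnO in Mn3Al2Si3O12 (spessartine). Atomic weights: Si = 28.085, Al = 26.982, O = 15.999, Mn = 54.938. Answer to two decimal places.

M(Mn3Al2Si3O12) = 495.021 g/mol; M(MnO) = 70.937 g/mol.
Moles MnO per formula unit = 3 Mn ÷ 1 = 3.0000.
MnO fraction = (3.0000 × 70.937) / 495.021 = 212.811/495.021 = 0.4299.

42.99 wt%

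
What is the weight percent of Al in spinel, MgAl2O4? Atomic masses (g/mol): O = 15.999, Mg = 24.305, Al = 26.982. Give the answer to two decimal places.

37.93 mass %

M(MgAl2O4) = 142.265 g/mol.
Al contributes 2 × 26.982 = 53.964 g per mole.
53.964/142.265 = 0.3793 → 37.93%.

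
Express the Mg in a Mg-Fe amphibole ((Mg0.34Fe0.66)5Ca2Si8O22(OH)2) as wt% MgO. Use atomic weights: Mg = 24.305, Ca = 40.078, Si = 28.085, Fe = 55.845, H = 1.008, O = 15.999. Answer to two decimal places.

Molar mass of (Mg0.34Fe0.66)5Ca2Si8O22(OH)2 = 1.70*24.305 + 3.30*55.845 + 2*40.078 + 8*28.085 + 24*15.999 + 2*1.008 = 916.435 g/mol.
Each formula unit contains 1.70 Mg, equivalent to 1.70/1 = 1.7000 mol MgO.
M(MgO) = 1×24.305 + 1×15.999 = 40.304 g/mol.
Mass of MgO per formula unit = 1.7000 × 40.304 = 68.517 g.
MgO wt% = 68.517 / 916.435 × 100 = 7.48%.

7.48 wt%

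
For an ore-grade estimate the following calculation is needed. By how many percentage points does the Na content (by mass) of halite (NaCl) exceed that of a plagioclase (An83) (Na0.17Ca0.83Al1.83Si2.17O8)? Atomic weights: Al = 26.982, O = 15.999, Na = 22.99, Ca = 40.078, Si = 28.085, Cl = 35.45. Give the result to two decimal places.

First mineral: 22.990 g Na in 58.440 g formula = 39.34 wt% Na.
Second mineral: 3.908 g Na in 275.487 g formula = 1.42 wt% Na.
39.34% − 1.42% gives a difference of 37.92 percentage points.

37.92 percentage points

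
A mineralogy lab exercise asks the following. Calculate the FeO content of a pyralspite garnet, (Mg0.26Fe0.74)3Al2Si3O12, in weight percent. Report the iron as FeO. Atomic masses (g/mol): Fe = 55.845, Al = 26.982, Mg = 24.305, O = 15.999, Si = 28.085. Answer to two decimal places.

33.71 wt%

Formula mass = 473.141 g/mol.
2.22 Fe → 2.2200 mol FeO per formula unit; M(FeO) = 71.844, so FeO mass = 159.494 g.
159.494/473.141 × 100 = 33.71 wt%.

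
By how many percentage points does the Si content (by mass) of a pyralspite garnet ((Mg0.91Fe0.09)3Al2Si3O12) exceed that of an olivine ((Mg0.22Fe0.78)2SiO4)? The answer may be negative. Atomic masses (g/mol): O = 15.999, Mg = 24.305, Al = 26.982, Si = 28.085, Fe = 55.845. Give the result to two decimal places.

First mineral: 84.255 g Si in 411.638 g formula = 20.47 wt% Si.
Second mineral: 28.085 g Si in 189.893 g formula = 14.79 wt% Si.
20.47% − 14.79% gives a difference of 5.68 percentage points.

5.68 percentage points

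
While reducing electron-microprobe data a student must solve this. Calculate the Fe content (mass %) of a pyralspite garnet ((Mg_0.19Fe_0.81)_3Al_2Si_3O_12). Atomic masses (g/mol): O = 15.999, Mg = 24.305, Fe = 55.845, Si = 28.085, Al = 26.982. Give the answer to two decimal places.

28.29 mass %

M((Mg_0.19Fe_0.81)_3Al_2Si_3O_12) = 479.764 g/mol.
Fe contributes 2.43 × 55.845 = 135.703 g per mole.
135.703/479.764 = 0.2829 → 28.29%.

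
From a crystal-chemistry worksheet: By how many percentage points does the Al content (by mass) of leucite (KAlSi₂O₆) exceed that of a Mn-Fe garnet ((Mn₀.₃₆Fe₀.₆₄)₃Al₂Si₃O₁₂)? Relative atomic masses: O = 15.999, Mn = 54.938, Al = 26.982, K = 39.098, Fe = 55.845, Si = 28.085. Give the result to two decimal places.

1.50 percentage points

First mineral: 26.982 g Al in 218.244 g formula = 12.36 wt% Al.
Second mineral: 53.964 g Al in 496.762 g formula = 10.86 wt% Al.
12.36% − 10.86% gives a difference of 1.50 percentage points.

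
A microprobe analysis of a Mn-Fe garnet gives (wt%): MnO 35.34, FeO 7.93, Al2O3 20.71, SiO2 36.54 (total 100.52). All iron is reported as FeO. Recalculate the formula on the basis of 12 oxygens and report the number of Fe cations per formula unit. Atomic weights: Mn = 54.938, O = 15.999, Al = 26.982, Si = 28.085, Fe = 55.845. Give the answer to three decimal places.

35.34 wt% MnO ÷ 70.937 g/mol = 0.49819 mol, giving 0.49819 Mn and 0.49819 O.
7.93 wt% FeO ÷ 71.844 g/mol = 0.11038 mol, giving 0.11038 Fe and 0.11038 O.
20.71 wt% Al2O3 ÷ 101.961 g/mol = 0.20312 mol, giving 0.40624 Al and 0.60936 O.
36.54 wt% SiO2 ÷ 60.083 g/mol = 0.60816 mol, giving 0.60816 Si and 1.21632 O.
Oxygen sums to 2.43425; scaling by 12/2.43425 = 4.92965 puts the formula on 12 O.
Fe: 0.11038 × 4.92965 = 0.544 atoms per formula unit.

0.544 Fe apfu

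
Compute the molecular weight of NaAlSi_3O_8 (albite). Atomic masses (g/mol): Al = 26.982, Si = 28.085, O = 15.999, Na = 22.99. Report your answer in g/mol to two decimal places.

262.22 g/mol

M = 1×22.99 + 1×26.982 + 3×28.085 + 8×15.999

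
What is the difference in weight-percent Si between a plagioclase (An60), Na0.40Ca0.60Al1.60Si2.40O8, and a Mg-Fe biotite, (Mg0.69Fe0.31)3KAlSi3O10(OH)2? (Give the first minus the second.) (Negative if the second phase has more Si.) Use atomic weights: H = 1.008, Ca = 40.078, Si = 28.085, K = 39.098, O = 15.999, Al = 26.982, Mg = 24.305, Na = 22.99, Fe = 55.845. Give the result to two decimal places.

5.93 percentage points

M(Na0.40Ca0.60Al1.60Si2.40O8) = 271.810 g/mol, so wt% Si = 67.404/271.810 × 100 = 24.80%.
M((Mg0.69Fe0.31)3KAlSi3O10(OH)2) = 446.586 g/mol, so wt% Si = 84.255/446.586 × 100 = 18.87%.
24.80 − 18.87 = 5.93 pp.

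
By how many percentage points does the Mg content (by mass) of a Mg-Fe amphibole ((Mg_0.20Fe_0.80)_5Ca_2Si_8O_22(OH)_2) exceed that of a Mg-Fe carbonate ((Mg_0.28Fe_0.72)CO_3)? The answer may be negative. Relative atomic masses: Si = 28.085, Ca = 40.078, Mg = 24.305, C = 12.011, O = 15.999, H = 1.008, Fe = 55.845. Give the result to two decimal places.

-3.77 percentage points

M((Mg_0.20Fe_0.80)_5Ca_2Si_8O_22(OH)_2) = 938.513 g/mol, so wt% Mg = 24.305/938.513 × 100 = 2.59%.
M((Mg_0.28Fe_0.72)CO_3) = 107.022 g/mol, so wt% Mg = 6.805/107.022 × 100 = 6.36%.
2.59 − 6.36 = -3.77 pp.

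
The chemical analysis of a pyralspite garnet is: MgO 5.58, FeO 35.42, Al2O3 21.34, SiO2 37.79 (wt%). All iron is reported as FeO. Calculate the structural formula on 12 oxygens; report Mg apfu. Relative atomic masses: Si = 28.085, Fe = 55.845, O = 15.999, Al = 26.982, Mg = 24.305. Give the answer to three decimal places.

0.660 Mg apfu

5.58 wt% MgO ÷ 40.304 g/mol = 0.13845 mol, giving 0.13845 Mg and 0.13845 O.
35.42 wt% FeO ÷ 71.844 g/mol = 0.49301 mol, giving 0.49301 Fe and 0.49301 O.
21.34 wt% Al2O3 ÷ 101.961 g/mol = 0.20930 mol, giving 0.41860 Al and 0.62790 O.
37.79 wt% SiO2 ÷ 60.083 g/mol = 0.62896 mol, giving 0.62896 Si and 1.25792 O.
Oxygen sums to 2.51728; scaling by 12/2.51728 = 4.76705 puts the formula on 12 O.
Mg: 0.13845 × 4.76705 = 0.660 atoms per formula unit.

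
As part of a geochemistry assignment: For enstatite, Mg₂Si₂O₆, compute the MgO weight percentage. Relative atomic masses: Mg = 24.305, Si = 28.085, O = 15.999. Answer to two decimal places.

Molar mass of Mg₂Si₂O₆ = 2·24.305 + 2·28.085 + 6·15.999 = 200.774 g/mol.
Each formula unit contains 2 Mg, equivalent to 2/1 = 2.0000 mol MgO.
M(MgO) = 1×24.305 + 1×15.999 = 40.304 g/mol.
Mass of MgO per formula unit = 2.0000 × 40.304 = 80.608 g.
MgO wt% = 80.608 / 200.774 × 100 = 40.15%.

40.15 wt%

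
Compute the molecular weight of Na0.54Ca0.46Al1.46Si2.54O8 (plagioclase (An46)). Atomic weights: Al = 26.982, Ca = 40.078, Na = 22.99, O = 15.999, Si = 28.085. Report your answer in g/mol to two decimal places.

269.57 g/mol

The formula mass is the sum 0.54×22.99 + 0.46×40.078 + 1.46×26.982 + 2.54×28.085 + 8×15.999.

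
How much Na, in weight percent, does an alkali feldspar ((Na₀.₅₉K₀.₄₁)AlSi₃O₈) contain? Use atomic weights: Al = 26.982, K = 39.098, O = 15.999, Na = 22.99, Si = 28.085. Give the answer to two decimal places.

5.05 weight percent

Molar mass of (Na₀.₅₉K₀.₄₁)AlSi₃O₈: 0.59·22.99 + 0.41·39.098 + 1·26.982 + 3·28.085 + 8·15.999 = 268.823 g/mol.
Mass of Na per formula unit: 0.59 × 22.99 = 13.564 g.
Weight fraction Na = 13.564 / 268.823 = 0.0505.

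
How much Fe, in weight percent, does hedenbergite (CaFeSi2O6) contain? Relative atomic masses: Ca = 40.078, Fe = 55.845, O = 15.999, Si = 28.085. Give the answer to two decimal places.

22.51 weight percent

Molar mass of CaFeSi2O6: 1×40.078 + 1×55.845 + 2×28.085 + 6×15.999 = 248.087 g/mol.
Mass of Fe per formula unit: 1 × 55.845 = 55.845 g.
Weight fraction Fe = 55.845 / 248.087 = 0.2251.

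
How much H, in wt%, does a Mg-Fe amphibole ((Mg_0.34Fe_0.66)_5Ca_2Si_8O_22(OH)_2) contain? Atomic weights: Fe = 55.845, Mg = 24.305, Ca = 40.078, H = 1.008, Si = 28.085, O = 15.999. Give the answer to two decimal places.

0.22 wt%

M((Mg_0.34Fe_0.66)_5Ca_2Si_8O_22(OH)_2) = 916.435 g/mol.
H contributes 2 × 1.008 = 2.016 g per mole.
2.016/916.435 = 0.0022 → 0.22%.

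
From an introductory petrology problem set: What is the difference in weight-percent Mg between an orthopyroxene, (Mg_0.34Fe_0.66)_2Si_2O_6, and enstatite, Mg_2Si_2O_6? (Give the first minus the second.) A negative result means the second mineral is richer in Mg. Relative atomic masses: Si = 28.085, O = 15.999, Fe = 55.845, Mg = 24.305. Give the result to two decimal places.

First mineral: 16.527 g Mg in 242.407 g formula = 6.82 wt% Mg.
Second mineral: 48.610 g Mg in 200.774 g formula = 24.21 wt% Mg.
6.82% − 24.21% gives a difference of -17.39 percentage points.

-17.39 percentage points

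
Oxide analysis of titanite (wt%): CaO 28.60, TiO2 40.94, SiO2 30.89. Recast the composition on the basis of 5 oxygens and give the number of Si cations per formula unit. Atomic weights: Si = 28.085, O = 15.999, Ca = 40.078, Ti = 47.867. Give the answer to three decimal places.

1.003 Si apfu

CaO (M=56.077): mol = 0.51001; Ca = 0.51001, O = 0.51001.
TiO2 (M=79.865): mol = 0.51262; Ti = 0.51262, O = 1.02524.
SiO2 (M=60.083): mol = 0.51412; Si = 0.51412, O = 1.02824.
ΣO = 2.56349; factor = 5/ΣO = 1.95047.
Si apfu = 0.51412 × 1.95047 = 1.003.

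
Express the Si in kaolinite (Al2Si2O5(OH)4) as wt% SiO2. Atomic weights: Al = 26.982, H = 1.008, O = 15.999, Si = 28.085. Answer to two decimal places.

46.55 wt%

Molar mass of Al2Si2O5(OH)4 = 2×26.982 + 2×28.085 + 9×15.999 + 4×1.008 = 258.157 g/mol.
Each formula unit contains 2 Si, equivalent to 2/1 = 2.0000 mol SiO2.
M(SiO2) = 1×28.085 + 2×15.999 = 60.083 g/mol.
Mass of SiO2 per formula unit = 2.0000 × 60.083 = 120.166 g.
SiO2 wt% = 120.166 / 258.157 × 100 = 46.55%.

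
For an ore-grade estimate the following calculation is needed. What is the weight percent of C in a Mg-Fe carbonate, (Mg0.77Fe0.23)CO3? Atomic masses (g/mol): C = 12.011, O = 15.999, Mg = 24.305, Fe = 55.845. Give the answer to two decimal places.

Formula mass = 0.77·24.305 + 0.23·55.845 + 1·12.011 + 3·15.999 = 91.567 g/mol, of which 12.011 g is C.
So C makes up 12.011/91.567 = 0.1312 of the mass, i.e. 13.12%.

13.12 weight percent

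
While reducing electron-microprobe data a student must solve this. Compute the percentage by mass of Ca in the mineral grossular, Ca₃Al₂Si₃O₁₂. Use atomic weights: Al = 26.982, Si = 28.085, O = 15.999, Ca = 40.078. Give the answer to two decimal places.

26.69 wt%

Molar mass of Ca₃Al₂Si₃O₁₂: 3*40.078 + 2*26.982 + 3*28.085 + 12*15.999 = 450.441 g/mol.
Mass of Ca per formula unit: 3 × 40.078 = 120.234 g.
Weight fraction Ca = 120.234 / 450.441 = 0.2669.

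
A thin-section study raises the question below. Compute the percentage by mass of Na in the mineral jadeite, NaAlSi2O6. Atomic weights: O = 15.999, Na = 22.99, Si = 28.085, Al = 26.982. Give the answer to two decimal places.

11.37 wt%

Formula mass = 1·22.99 + 1·26.982 + 2·28.085 + 6·15.999 = 202.136 g/mol, of which 22.990 g is Na.
So Na makes up 22.990/202.136 = 0.1137 of the mass, i.e. 11.37%.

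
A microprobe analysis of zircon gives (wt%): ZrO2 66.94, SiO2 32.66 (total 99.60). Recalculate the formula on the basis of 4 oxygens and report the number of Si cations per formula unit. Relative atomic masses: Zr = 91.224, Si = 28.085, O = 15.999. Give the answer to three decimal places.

1.000 Si apfu

66.94 wt% ZrO2 ÷ 123.222 g/mol = 0.54325 mol, giving 0.54325 Zr and 1.08650 O.
32.66 wt% SiO2 ÷ 60.083 g/mol = 0.54358 mol, giving 0.54358 Si and 1.08716 O.
Oxygen sums to 2.17366; scaling by 4/2.17366 = 1.84021 puts the formula on 4 O.
Si: 0.54358 × 1.84021 = 1.000 atoms per formula unit.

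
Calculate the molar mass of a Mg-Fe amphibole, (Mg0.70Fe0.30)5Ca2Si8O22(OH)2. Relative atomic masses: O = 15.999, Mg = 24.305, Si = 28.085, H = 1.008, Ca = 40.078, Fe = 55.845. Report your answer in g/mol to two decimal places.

M = 3.50×24.305 + 1.50×55.845 + 2×40.078 + 8×28.085 + 24×15.999 + 2×1.008

859.66 g/mol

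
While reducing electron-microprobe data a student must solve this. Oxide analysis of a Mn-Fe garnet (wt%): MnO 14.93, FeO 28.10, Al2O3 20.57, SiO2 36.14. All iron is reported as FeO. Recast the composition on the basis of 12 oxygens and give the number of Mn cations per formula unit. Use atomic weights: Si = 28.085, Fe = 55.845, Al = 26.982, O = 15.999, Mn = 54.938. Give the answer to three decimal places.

1.048 Mn apfu

14.93 wt% MnO ÷ 70.937 g/mol = 0.21047 mol, giving 0.21047 Mn and 0.21047 O.
28.10 wt% FeO ÷ 71.844 g/mol = 0.39113 mol, giving 0.39113 Fe and 0.39113 O.
20.57 wt% Al2O3 ÷ 101.961 g/mol = 0.20174 mol, giving 0.40348 Al and 0.60522 O.
36.14 wt% SiO2 ÷ 60.083 g/mol = 0.60150 mol, giving 0.60150 Si and 1.20300 O.
Oxygen sums to 2.40982; scaling by 12/2.40982 = 4.97963 puts the formula on 12 O.
Mn: 0.21047 × 4.97963 = 1.048 atoms per formula unit.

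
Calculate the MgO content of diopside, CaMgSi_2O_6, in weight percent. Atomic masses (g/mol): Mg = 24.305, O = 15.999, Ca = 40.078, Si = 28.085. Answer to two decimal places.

18.61 wt%

Formula mass = 216.547 g/mol.
1 Mg → 1.0000 mol MgO per formula unit; M(MgO) = 40.304, so MgO mass = 40.304 g.
40.304/216.547 × 100 = 18.61 wt%.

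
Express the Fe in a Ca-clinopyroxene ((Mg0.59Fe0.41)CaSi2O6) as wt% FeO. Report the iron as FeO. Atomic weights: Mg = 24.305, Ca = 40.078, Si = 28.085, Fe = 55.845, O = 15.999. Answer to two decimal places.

M((Mg0.59Fe0.41)CaSi2O6) = 229.478 g/mol; M(FeO) = 71.844 g/mol.
Moles FeO per formula unit = 0.41 Fe ÷ 1 = 0.4100.
FeO fraction = (0.4100 × 71.844) / 229.478 = 29.456/229.478 = 0.1284.

12.84 wt%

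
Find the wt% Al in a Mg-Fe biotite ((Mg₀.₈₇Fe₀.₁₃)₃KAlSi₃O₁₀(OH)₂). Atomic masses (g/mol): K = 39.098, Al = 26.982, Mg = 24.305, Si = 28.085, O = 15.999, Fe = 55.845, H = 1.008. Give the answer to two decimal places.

M((Mg₀.₈₇Fe₀.₁₃)₃KAlSi₃O₁₀(OH)₂) = 429.555 g/mol.
Al contributes 1 × 26.982 = 26.982 g per mole.
26.982/429.555 = 0.0628 → 6.28%.

6.28 weight percent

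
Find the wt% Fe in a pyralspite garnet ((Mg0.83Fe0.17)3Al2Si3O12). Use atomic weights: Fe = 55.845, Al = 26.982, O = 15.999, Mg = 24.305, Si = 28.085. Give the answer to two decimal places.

Formula mass = 2.49*24.305 + 0.51*55.845 + 2*26.982 + 3*28.085 + 12*15.999 = 419.207 g/mol, of which 28.481 g is Fe.
So Fe makes up 28.481/419.207 = 0.0679 of the mass, i.e. 6.79%.

6.79 weight percent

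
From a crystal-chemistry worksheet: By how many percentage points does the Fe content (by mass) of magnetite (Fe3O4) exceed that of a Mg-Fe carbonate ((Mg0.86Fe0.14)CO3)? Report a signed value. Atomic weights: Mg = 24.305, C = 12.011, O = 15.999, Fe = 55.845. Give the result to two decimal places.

63.55 percentage points

First mineral: 167.535 g Fe in 231.531 g formula = 72.36 wt% Fe.
Second mineral: 7.818 g Fe in 88.729 g formula = 8.81 wt% Fe.
72.36% − 8.81% gives a difference of 63.55 percentage points.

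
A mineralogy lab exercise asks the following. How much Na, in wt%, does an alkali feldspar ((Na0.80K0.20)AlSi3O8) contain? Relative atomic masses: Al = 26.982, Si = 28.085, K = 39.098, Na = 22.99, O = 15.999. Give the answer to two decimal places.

Molar mass of (Na0.80K0.20)AlSi3O8: 0.80·22.99 + 0.20·39.098 + 1·26.982 + 3·28.085 + 8·15.999 = 265.441 g/mol.
Mass of Na per formula unit: 0.80 × 22.99 = 18.392 g.
Weight fraction Na = 18.392 / 265.441 = 0.0693.

6.93 wt%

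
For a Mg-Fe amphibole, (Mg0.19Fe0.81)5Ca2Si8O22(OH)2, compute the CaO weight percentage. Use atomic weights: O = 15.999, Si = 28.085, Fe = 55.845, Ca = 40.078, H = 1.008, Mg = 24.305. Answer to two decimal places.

11.93 wt%

Formula mass = 940.090 g/mol.
2 Ca → 2.0000 mol CaO per formula unit; M(CaO) = 56.077, so CaO mass = 112.154 g.
112.154/940.090 × 100 = 11.93 wt%.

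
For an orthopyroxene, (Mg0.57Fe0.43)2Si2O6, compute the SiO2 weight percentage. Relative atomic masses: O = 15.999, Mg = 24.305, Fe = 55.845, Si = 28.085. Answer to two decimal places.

52.73 wt%

Formula mass = 227.898 g/mol.
2 Si → 2.0000 mol SiO2 per formula unit; M(SiO2) = 60.083, so SiO2 mass = 120.166 g.
120.166/227.898 × 100 = 52.73 wt%.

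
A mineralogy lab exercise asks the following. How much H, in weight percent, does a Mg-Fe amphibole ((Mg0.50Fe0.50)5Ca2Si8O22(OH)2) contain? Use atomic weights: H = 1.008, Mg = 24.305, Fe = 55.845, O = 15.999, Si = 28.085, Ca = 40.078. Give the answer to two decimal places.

0.23 weight percent

Formula mass = 2.50×24.305 + 2.50×55.845 + 2×40.078 + 8×28.085 + 24×15.999 + 2×1.008 = 891.203 g/mol, of which 2.016 g is H.
So H makes up 2.016/891.203 = 0.0023 of the mass, i.e. 0.23%.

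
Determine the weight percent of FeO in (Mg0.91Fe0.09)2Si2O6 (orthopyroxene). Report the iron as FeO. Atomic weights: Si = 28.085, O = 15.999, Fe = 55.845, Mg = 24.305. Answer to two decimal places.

M((Mg0.91Fe0.09)2Si2O6) = 206.451 g/mol; M(FeO) = 71.844 g/mol.
Moles FeO per formula unit = 0.18 Fe ÷ 1 = 0.1800.
FeO fraction = (0.1800 × 71.844) / 206.451 = 12.932/206.451 = 0.0626.

6.26 wt%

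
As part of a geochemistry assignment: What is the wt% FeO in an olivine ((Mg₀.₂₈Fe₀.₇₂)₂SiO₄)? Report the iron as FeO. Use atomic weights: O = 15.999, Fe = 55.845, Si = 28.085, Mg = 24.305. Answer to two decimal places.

55.59 wt%

Formula mass = 186.109 g/mol.
1.44 Fe → 1.4400 mol FeO per formula unit; M(FeO) = 71.844, so FeO mass = 103.455 g.
103.455/186.109 × 100 = 55.59 wt%.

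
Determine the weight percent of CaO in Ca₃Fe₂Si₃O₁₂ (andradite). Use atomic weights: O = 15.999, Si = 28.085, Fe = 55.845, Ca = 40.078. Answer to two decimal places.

Formula mass = 508.167 g/mol.
3 Ca → 3.0000 mol CaO per formula unit; M(CaO) = 56.077, so CaO mass = 168.231 g.
168.231/508.167 × 100 = 33.11 wt%.

33.11 wt%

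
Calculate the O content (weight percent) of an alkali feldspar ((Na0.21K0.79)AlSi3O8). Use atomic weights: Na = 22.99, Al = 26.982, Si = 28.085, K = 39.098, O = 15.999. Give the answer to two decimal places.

M((Na0.21K0.79)AlSi3O8) = 274.944 g/mol.
O contributes 8 × 15.999 = 127.992 g per mole.
127.992/274.944 = 0.4655 → 46.55%.

46.55 weight percent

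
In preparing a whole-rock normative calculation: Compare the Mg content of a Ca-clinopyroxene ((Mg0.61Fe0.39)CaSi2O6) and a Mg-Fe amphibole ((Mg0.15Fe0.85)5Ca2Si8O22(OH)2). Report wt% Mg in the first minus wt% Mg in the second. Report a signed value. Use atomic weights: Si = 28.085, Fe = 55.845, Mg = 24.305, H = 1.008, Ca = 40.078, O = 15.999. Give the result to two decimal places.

Mg in (Mg0.61Fe0.39)CaSi2O6: molar mass 228.848 g/mol; 0.61×24.305 = 14.826 g → 6.48 wt%.
Mg in (Mg0.15Fe0.85)5Ca2Si8O22(OH)2: molar mass 946.398 g/mol; 0.75×24.305 = 18.229 g → 1.93 wt%.
Difference = 6.48 − 1.93 = 4.55 percentage points.

4.55 percentage points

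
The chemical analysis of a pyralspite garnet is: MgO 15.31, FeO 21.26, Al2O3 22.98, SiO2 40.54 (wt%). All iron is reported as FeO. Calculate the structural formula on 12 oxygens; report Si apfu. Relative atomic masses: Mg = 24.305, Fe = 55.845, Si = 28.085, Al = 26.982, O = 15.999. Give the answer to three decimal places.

MgO: 15.31/40.304 = 0.37986 mol → 0.37986 mol Mg, 0.37986 mol O.
FeO: 21.26/71.844 = 0.29592 mol → 0.29592 mol Fe, 0.29592 mol O.
Al2O3: 22.98/101.961 = 0.22538 mol → 0.45076 mol Al, 0.67614 mol O.
SiO2: 40.54/60.083 = 0.67473 mol → 0.67473 mol Si, 1.34946 mol O.
Total oxygen = 2.70138 mol. Normalization factor = 12/2.70138 = 4.44217.
Si per 12 O = 0.67473 × 4.44217 = 2.997.

2.997 Si apfu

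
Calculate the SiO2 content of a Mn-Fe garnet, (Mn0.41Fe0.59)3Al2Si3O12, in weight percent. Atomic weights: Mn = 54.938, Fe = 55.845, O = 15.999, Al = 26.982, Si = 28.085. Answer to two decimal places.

Formula mass = 496.626 g/mol.
3 Si → 3.0000 mol SiO2 per formula unit; M(SiO2) = 60.083, so SiO2 mass = 180.249 g.
180.249/496.626 × 100 = 36.29 wt%.

36.29 wt%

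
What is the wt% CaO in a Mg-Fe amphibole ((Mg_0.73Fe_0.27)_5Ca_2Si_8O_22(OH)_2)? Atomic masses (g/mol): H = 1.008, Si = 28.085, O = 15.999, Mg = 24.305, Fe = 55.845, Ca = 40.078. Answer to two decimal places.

Formula mass = 854.932 g/mol.
2 Ca → 2.0000 mol CaO per formula unit; M(CaO) = 56.077, so CaO mass = 112.154 g.
112.154/854.932 × 100 = 13.12 wt%.

13.12 wt%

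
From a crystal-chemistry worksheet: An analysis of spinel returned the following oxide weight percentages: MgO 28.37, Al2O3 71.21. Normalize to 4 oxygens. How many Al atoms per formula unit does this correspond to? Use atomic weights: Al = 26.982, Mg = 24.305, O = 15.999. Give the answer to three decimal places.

1.996 Al apfu

MgO: 28.37/40.304 = 0.70390 mol → 0.70390 mol Mg, 0.70390 mol O.
Al2O3: 71.21/101.961 = 0.69840 mol → 1.39680 mol Al, 2.09520 mol O.
Total oxygen = 2.79910 mol. Normalization factor = 4/2.79910 = 1.42903.
Al per 4 O = 1.39680 × 1.42903 = 1.996.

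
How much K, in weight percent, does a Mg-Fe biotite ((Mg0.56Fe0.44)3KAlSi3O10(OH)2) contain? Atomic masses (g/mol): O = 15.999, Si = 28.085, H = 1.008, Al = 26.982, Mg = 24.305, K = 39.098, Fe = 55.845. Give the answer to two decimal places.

Molar mass of (Mg0.56Fe0.44)3KAlSi3O10(OH)2: 1.68*24.305 + 1.32*55.845 + 1*39.098 + 1*26.982 + 3*28.085 + 12*15.999 + 2*1.008 = 458.887 g/mol.
Mass of K per formula unit: 1 × 39.098 = 39.098 g.
Weight fraction K = 39.098 / 458.887 = 0.0852.

8.52 weight percent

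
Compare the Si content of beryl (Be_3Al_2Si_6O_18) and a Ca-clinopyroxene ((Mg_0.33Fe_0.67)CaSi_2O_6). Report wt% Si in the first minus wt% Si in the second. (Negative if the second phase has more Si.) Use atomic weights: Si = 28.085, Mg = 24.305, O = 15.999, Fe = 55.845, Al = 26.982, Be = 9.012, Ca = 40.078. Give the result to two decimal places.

7.72 percentage points

Si in Be_3Al_2Si_6O_18: molar mass 537.492 g/mol; 6×28.085 = 168.510 g → 31.35 wt%.
Si in (Mg_0.33Fe_0.67)CaSi_2O_6: molar mass 237.679 g/mol; 2×28.085 = 56.170 g → 23.63 wt%.
Difference = 31.35 − 23.63 = 7.72 percentage points.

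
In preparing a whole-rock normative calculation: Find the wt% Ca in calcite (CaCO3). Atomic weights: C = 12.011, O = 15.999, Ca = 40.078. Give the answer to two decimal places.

40.04 weight percent

M(CaCO3) = 100.086 g/mol.
Ca contributes 1 × 40.078 = 40.078 g per mole.
40.078/100.086 = 0.4004 → 40.04%.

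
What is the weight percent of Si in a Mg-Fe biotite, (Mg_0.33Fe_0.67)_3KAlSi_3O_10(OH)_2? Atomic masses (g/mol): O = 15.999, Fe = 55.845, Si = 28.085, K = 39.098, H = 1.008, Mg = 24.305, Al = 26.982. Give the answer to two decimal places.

17.53 mass %

M((Mg_0.33Fe_0.67)_3KAlSi_3O_10(OH)_2) = 480.649 g/mol.
Si contributes 3 × 28.085 = 84.255 g per mole.
84.255/480.649 = 0.1753 → 17.53%.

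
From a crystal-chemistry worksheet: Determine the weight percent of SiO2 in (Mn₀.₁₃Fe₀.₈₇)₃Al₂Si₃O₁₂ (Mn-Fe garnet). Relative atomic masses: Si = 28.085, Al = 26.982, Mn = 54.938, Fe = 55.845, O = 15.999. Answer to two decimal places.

M((Mn₀.₁₃Fe₀.₈₇)₃Al₂Si₃O₁₂) = 497.388 g/mol; M(SiO2) = 60.083 g/mol.
Moles SiO2 per formula unit = 3 Si ÷ 1 = 3.0000.
SiO2 fraction = (3.0000 × 60.083) / 497.388 = 180.249/497.388 = 0.3624.

36.24 wt%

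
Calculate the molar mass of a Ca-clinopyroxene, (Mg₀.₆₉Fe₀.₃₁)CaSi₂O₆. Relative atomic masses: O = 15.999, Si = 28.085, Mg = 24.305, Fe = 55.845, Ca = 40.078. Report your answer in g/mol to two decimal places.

226.32 g/mol

The formula mass is the sum 0.69·24.305 + 0.31·55.845 + 1·40.078 + 2·28.085 + 6·15.999.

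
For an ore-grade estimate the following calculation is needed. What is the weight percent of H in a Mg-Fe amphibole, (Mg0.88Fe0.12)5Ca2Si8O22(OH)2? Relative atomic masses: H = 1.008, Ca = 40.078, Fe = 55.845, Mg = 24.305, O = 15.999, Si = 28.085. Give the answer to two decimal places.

Molar mass of (Mg0.88Fe0.12)5Ca2Si8O22(OH)2: 4.40*24.305 + 0.60*55.845 + 2*40.078 + 8*28.085 + 24*15.999 + 2*1.008 = 831.277 g/mol.
Mass of H per formula unit: 2 × 1.008 = 2.016 g.
Weight fraction H = 2.016 / 831.277 = 0.0024.

0.24 mass %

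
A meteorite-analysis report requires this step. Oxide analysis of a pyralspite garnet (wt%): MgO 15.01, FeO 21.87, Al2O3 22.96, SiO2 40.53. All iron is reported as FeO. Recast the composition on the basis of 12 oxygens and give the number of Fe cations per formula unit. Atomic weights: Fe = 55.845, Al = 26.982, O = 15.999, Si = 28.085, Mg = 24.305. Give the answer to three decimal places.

1.352 Fe apfu

15.01 wt% MgO ÷ 40.304 g/mol = 0.37242 mol, giving 0.37242 Mg and 0.37242 O.
21.87 wt% FeO ÷ 71.844 g/mol = 0.30441 mol, giving 0.30441 Fe and 0.30441 O.
22.96 wt% Al2O3 ÷ 101.961 g/mol = 0.22518 mol, giving 0.45036 Al and 0.67554 O.
40.53 wt% SiO2 ÷ 60.083 g/mol = 0.67457 mol, giving 0.67457 Si and 1.34914 O.
Oxygen sums to 2.70151; scaling by 12/2.70151 = 4.44196 puts the formula on 12 O.
Fe: 0.30441 × 4.44196 = 1.352 atoms per formula unit.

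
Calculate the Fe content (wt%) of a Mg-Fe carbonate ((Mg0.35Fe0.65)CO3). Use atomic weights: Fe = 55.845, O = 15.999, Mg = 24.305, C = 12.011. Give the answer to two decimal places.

M((Mg0.35Fe0.65)CO3) = 104.814 g/mol.
Fe contributes 0.65 × 55.845 = 36.299 g per mole.
36.299/104.814 = 0.3463 → 34.63%.

34.63 wt%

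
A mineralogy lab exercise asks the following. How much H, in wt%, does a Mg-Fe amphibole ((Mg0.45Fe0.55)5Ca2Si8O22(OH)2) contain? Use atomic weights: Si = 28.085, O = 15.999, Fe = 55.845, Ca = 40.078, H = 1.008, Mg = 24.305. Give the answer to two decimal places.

Molar mass of (Mg0.45Fe0.55)5Ca2Si8O22(OH)2: 2.25·24.305 + 2.75·55.845 + 2·40.078 + 8·28.085 + 24·15.999 + 2·1.008 = 899.088 g/mol.
Mass of H per formula unit: 2 × 1.008 = 2.016 g.
Weight fraction H = 2.016 / 899.088 = 0.0022.

0.22 wt%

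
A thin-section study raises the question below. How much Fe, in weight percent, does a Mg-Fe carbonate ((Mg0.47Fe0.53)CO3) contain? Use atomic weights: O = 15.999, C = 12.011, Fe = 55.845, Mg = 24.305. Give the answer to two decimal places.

29.30 weight percent

M((Mg0.47Fe0.53)CO3) = 101.029 g/mol.
Fe contributes 0.53 × 55.845 = 29.598 g per mole.
29.598/101.029 = 0.2930 → 29.30%.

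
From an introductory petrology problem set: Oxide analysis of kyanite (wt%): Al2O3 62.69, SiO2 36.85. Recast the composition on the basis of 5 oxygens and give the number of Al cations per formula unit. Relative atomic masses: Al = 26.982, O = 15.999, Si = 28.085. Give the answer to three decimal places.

2.002 Al apfu

Al2O3: 62.69/101.961 = 0.61484 mol → 1.22968 mol Al, 1.84452 mol O.
SiO2: 36.85/60.083 = 0.61332 mol → 0.61332 mol Si, 1.22664 mol O.
Total oxygen = 3.07116 mol. Normalization factor = 5/3.07116 = 1.62805.
Al per 5 O = 1.22968 × 1.62805 = 2.002.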